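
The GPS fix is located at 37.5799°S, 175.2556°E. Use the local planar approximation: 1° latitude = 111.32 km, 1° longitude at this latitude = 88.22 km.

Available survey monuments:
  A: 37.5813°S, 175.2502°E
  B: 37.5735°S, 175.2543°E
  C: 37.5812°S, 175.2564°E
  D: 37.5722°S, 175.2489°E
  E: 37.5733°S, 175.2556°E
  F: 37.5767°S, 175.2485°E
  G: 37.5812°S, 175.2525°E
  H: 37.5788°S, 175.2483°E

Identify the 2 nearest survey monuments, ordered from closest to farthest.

Distances from 37.5799°S, 175.2556°E:
A: √((-0.0014·111.32)² + (-0.0054·88.22)²) = √(0.024289 + 0.226946) = 0.5012 km
B: √((0.0064·111.32)² + (-0.0013·88.22)²) = √(0.507582 + 0.013153) = 0.7216 km
C: √((-0.0013·111.32)² + (0.0008·88.22)²) = √(0.020943 + 0.004981) = 0.1610 km
D: √((0.0077·111.32)² + (-0.0067·88.22)²) = √(0.734730 + 0.349368) = 1.0412 km
E: √((0.0066·111.32)² + (0.0000·88.22)²) = √(0.539802 + 0.000000) = 0.7347 km
F: √((0.0032·111.32)² + (-0.0071·88.22)²) = √(0.126896 + 0.392329) = 0.7206 km
G: √((-0.0013·111.32)² + (-0.0031·88.22)²) = √(0.020943 + 0.074792) = 0.3094 km
H: √((0.0011·111.32)² + (-0.0073·88.22)²) = √(0.014994 + 0.414744) = 0.6555 km
Sorted: C (0.1610 km) < G (0.3094 km) < A (0.5012 km) < H (0.6555 km) < …

C, G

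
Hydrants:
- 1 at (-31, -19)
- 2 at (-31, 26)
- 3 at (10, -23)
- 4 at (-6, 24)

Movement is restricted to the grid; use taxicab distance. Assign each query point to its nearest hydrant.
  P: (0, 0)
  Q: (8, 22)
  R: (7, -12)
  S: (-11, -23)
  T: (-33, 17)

P at (0, 0):
  1: |-31| + |-19| = 31 + 19 = 50
  2: |-31| + |26| = 31 + 26 = 57
  3: |10| + |-23| = 10 + 23 = 33
  4: |-6| + |24| = 6 + 24 = 30
  → nearest: 4 (30)
Q at (8, 22):
  1: |-39| + |-41| = 39 + 41 = 80
  2: |-39| + |4| = 39 + 4 = 43
  3: |2| + |-45| = 2 + 45 = 47
  4: |-14| + |2| = 14 + 2 = 16
  → nearest: 4 (16)
R at (7, -12):
  1: |-38| + |-7| = 38 + 7 = 45
  2: |-38| + |38| = 38 + 38 = 76
  3: |3| + |-11| = 3 + 11 = 14
  4: |-13| + |36| = 13 + 36 = 49
  → nearest: 3 (14)
S at (-11, -23):
  1: |-20| + |4| = 20 + 4 = 24
  2: |-20| + |49| = 20 + 49 = 69
  3: |21| + |0| = 21 + 0 = 21
  4: |5| + |47| = 5 + 47 = 52
  → nearest: 3 (21)
T at (-33, 17):
  1: |2| + |-36| = 2 + 36 = 38
  2: |2| + |9| = 2 + 9 = 11
  3: |43| + |-40| = 43 + 40 = 83
  4: |27| + |7| = 27 + 7 = 34
  → nearest: 2 (11)

P→4; Q→4; R→3; S→3; T→2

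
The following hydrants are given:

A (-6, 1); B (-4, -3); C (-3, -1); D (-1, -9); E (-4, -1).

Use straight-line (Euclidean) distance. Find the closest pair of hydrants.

C and E

Pairwise distances:
A–B: 4.5
A–C: 3.6
A–D: 11.2
A–E: 2.8
B–C: 2.2
B–D: 6.7
B–E: 2.0
C–D: 8.2
C–E: 1.0
D–E: 8.5
Closest pair: C–E at 1.0.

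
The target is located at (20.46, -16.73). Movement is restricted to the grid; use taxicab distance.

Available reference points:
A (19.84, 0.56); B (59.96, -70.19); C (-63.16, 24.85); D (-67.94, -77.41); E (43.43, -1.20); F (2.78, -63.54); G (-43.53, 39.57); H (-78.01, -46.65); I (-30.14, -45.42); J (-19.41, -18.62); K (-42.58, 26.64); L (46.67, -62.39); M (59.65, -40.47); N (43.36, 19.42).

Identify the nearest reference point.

Distances from (20.46, -16.73):
A: |-0.62| + |17.29| = 0.62 + 17.29 = 17.91
B: |39.50| + |-53.46| = 39.50 + 53.46 = 92.96
C: |-83.62| + |41.58| = 83.62 + 41.58 = 125.20
D: |-88.40| + |-60.68| = 88.40 + 60.68 = 149.08
E: |22.97| + |15.53| = 22.97 + 15.53 = 38.50
F: |-17.68| + |-46.81| = 17.68 + 46.81 = 64.49
G: |-63.99| + |56.30| = 63.99 + 56.30 = 120.29
H: |-98.47| + |-29.92| = 98.47 + 29.92 = 128.39
I: |-50.60| + |-28.69| = 50.60 + 28.69 = 79.29
J: |-39.87| + |-1.89| = 39.87 + 1.89 = 41.76
K: |-63.04| + |43.37| = 63.04 + 43.37 = 106.41
L: |26.21| + |-45.66| = 26.21 + 45.66 = 71.87
M: |39.19| + |-23.74| = 39.19 + 23.74 = 62.93
N: |22.90| + |36.15| = 22.90 + 36.15 = 59.05
Minimum: A at 17.91.

A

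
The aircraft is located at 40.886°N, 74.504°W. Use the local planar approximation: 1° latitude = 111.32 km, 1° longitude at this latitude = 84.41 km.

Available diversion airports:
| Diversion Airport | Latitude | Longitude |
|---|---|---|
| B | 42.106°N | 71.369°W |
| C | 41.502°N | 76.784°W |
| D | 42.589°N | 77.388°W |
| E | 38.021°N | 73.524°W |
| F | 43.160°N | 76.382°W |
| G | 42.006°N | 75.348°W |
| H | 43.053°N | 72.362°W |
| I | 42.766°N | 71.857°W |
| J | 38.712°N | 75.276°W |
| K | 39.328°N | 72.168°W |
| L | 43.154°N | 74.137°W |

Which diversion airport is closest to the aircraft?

Distances from 40.886°N, 74.504°W:
B: √((1.220·111.32)² + (3.135·84.41)²) = √(18444.46475 + 70026.57586) = 297.441 km
C: √((0.616·111.32)² + (-2.280·84.41)²) = √(4702.27279 + 37038.85004) = 204.306 km
D: √((1.703·111.32)² + (-2.884·84.41)²) = √(35939.80292 + 59262.27407) = 308.548 km
E: √((-2.865·111.32)² + (0.980·84.41)²) = √(101717.49305 + 6842.89620) = 329.485 km
F: √((2.274·111.32)² + (-1.878·84.41)²) = √(64080.71015 + 25129.21814) = 298.680 km
G: √((1.120·111.32)² + (-0.844·84.41)²) = √(15544.70343 + 5075.42826) = 143.597 km
H: √((2.167·111.32)² + (2.142·84.41)²) = √(58192.12518 + 32690.88919) = 301.468 km
I: √((1.880·111.32)² + (2.647·84.41)²) = √(43798.78810 + 49922.42614) = 306.139 km
J: √((-2.174·111.32)² + (-0.772·84.41)²) = √(58568.68521 + 4246.41467) = 250.629 km
K: √((-1.558·111.32)² + (2.336·84.41)²) = √(30080.24034 + 38880.64648) = 262.604 km
L: √((2.268·111.32)² + (0.367·84.41)²) = √(63742.99949 + 959.66560) = 254.367 km
Minimum: G at 143.597 km.

G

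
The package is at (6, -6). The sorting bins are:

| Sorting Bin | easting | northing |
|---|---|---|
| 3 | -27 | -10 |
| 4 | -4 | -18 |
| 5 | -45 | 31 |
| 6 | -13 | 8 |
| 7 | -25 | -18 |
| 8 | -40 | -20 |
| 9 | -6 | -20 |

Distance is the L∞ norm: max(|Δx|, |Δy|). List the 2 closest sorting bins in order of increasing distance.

4, 9

Distances from (6, -6):
3: 33
4: 12
5: 51
6: 19
7: 31
8: 46
9: 14
Sorted: 4 (12) < 9 (14) < 6 (19) < 7 (31) < …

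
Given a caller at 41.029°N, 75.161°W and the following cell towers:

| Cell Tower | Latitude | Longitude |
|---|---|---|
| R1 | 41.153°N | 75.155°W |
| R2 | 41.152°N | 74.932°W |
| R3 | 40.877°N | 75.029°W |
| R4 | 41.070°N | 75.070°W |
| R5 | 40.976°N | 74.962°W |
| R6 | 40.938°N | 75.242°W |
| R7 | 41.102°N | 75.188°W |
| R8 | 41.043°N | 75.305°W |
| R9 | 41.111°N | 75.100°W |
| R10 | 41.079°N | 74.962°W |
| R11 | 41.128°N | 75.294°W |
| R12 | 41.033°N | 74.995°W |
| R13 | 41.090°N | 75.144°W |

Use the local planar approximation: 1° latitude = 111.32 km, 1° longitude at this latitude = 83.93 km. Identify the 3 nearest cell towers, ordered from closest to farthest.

Distances from 41.029°N, 75.161°W:
R1: √((0.124·111.32)² + (0.006·83.93)²) = √(190.54158 + 0.25359) = 13.813 km
R2: √((0.123·111.32)² + (0.229·83.93)²) = √(187.48072 + 369.40725) = 23.598 km
R3: √((-0.152·111.32)² + (0.132·83.93)²) = √(286.30806 + 122.73892) = 20.225 km
R4: √((0.041·111.32)² + (0.091·83.93)²) = √(20.83119 + 58.33339) = 8.897 km
R5: √((-0.053·111.32)² + (0.199·83.93)²) = √(34.80953 + 278.95914) = 17.714 km
R6: √((-0.091·111.32)² + (-0.081·83.93)²) = √(102.61933 + 46.21729) = 12.200 km
R7: √((0.073·111.32)² + (-0.027·83.93)²) = √(66.03773 + 5.13525) = 8.436 km
R8: √((0.014·111.32)² + (-0.144·83.93)²) = √(2.42886 + 146.06946) = 12.186 km
R9: √((0.082·111.32)² + (0.061·83.93)²) = √(83.32477 + 26.21164) = 10.466 km
R10: √((0.050·111.32)² + (0.199·83.93)²) = √(30.98036 + 278.95914) = 17.605 km
R11: √((0.099·111.32)² + (-0.133·83.93)²) = √(121.45539 + 124.60565) = 15.686 km
R12: √((0.004·111.32)² + (0.166·83.93)²) = √(0.19827 + 194.11121) = 13.939 km
R13: √((0.061·111.32)² + (0.017·83.93)²) = √(46.11116 + 2.03579) = 6.939 km
Sorted: R13 (6.939 km) < R7 (8.436 km) < R4 (8.897 km) < R9 (10.466 km) < R8 (12.186 km) < …

R13, R7, R4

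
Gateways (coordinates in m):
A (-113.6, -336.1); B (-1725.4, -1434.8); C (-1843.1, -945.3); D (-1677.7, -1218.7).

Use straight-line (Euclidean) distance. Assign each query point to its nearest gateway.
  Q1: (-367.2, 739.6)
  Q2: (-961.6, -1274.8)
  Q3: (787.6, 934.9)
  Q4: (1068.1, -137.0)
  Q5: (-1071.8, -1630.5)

Q1→A; Q2→D; Q3→A; Q4→A; Q5→B

Q1 at (-367.2, 739.6):
  A: √((253.6)² + (-1075.7)²) = √(64312.960 + 1157130.490) = 1105.2 m
  B: √((-1358.2)² + (-2174.4)²) = √(1844707.240 + 4728015.360) = 2563.7 m
  C: √((-1475.9)² + (-1684.9)²) = √(2178280.810 + 2838888.010) = 2239.9 m
  D: √((-1310.5)² + (-1958.3)²) = √(1717410.250 + 3834938.890) = 2356.3 m
  → nearest: A (1105.2 m)
Q2 at (-961.6, -1274.8):
  A: √((848.0)² + (938.7)²) = √(719104.000 + 881157.690) = 1265.0 m
  B: √((-763.8)² + (-160.0)²) = √(583390.440 + 25600.000) = 780.4 m
  C: √((-881.5)² + (329.5)²) = √(777042.250 + 108570.250) = 941.1 m
  D: √((-716.1)² + (56.1)²) = √(512799.210 + 3147.210) = 718.3 m
  → nearest: D (718.3 m)
Q3 at (787.6, 934.9):
  A: √((-901.2)² + (-1271.0)²) = √(812161.440 + 1615441.000) = 1558.1 m
  B: √((-2513.0)² + (-2369.7)²) = √(6315169.000 + 5615478.090) = 3454.1 m
  C: √((-2630.7)² + (-1880.2)²) = √(6920582.490 + 3535152.040) = 3233.5 m
  D: √((-2465.3)² + (-2153.6)²) = √(6077704.090 + 4637992.960) = 3273.5 m
  → nearest: A (1558.1 m)
Q4 at (1068.1, -137.0):
  A: √((-1181.7)² + (-199.1)²) = √(1396414.890 + 39640.810) = 1198.4 m
  B: √((-2793.5)² + (-1297.8)²) = √(7803642.250 + 1684284.840) = 3080.2 m
  C: √((-2911.2)² + (-808.3)²) = √(8475085.440 + 653348.890) = 3021.3 m
  D: √((-2745.8)² + (-1081.7)²) = √(7539417.640 + 1170074.890) = 2951.2 m
  → nearest: A (1198.4 m)
Q5 at (-1071.8, -1630.5):
  A: √((958.2)² + (1294.4)²) = √(918147.240 + 1675471.360) = 1610.5 m
  B: √((-653.6)² + (195.7)²) = √(427192.960 + 38298.490) = 682.3 m
  C: √((-771.3)² + (685.2)²) = √(594903.690 + 469499.040) = 1031.7 m
  D: √((-605.9)² + (411.8)²) = √(367114.810 + 169579.240) = 732.6 m
  → nearest: B (682.3 m)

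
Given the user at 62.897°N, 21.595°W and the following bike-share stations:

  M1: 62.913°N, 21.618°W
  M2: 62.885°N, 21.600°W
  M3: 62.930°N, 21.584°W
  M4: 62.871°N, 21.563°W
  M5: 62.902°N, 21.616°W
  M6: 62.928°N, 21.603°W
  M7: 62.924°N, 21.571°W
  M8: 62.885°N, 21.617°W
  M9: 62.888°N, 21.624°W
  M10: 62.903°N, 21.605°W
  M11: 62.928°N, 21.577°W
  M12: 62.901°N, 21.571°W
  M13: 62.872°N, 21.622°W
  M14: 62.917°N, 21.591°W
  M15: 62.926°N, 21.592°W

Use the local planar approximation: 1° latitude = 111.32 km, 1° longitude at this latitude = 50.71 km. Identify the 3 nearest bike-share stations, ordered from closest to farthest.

M10, M5, M12

Distances from 62.897°N, 21.595°W:
M1: 2.129 km
M2: 1.360 km
M3: 3.716 km
M4: 3.318 km
M5: 1.202 km
M6: 3.475 km
M7: 3.243 km
M8: 1.740 km
M9: 1.779 km
M10: 0.839 km
M11: 3.570 km
M12: 1.296 km
M13: 3.102 km
M14: 2.236 km
M15: 3.232 km
Sorted: M10 (0.839 km) < M5 (1.202 km) < M12 (1.296 km) < M2 (1.360 km) < M8 (1.740 km) < …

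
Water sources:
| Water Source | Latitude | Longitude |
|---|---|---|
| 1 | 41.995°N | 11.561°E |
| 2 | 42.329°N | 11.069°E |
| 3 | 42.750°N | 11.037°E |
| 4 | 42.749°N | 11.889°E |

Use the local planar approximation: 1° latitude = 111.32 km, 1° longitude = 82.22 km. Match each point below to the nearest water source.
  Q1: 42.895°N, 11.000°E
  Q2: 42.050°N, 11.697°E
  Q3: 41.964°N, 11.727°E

Q1 at 42.895°N, 11.000°E:
  1: 110.296 km
  2: 63.262 km
  3: 16.426 km
  4: 74.879 km
  → nearest: 3 (16.426 km)
Q2 at 42.050°N, 11.697°E:
  1: 12.748 km
  2: 60.255 km
  3: 94.957 km
  4: 79.398 km
  → nearest: 1 (12.748 km)
Q3 at 41.964°N, 11.727°E:
  1: 14.078 km
  2: 67.660 km
  3: 104.280 km
  4: 88.395 km
  → nearest: 1 (14.078 km)

Q1→3; Q2→1; Q3→1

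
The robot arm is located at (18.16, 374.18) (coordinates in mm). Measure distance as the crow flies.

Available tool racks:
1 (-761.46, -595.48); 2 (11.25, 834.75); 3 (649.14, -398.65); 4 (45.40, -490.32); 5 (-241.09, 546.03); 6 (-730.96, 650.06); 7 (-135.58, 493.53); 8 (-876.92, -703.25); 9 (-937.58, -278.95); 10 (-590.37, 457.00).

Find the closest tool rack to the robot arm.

Distances from (18.16, 374.18):
1: √((-779.62)² + (-969.66)²) = √(607807.3444 + 940240.5156) = 1244.21 mm
2: √((-6.91)² + (460.57)²) = √(47.7481 + 212124.7249) = 460.62 mm
3: √((630.98)² + (-772.83)²) = √(398135.7604 + 597266.2089) = 997.70 mm
4: √((27.24)² + (-864.50)²) = √(742.0176 + 747360.2500) = 864.93 mm
5: √((-259.25)² + (171.85)²) = √(67210.5625 + 29532.4225) = 311.04 mm
6: √((-749.12)² + (275.88)²) = √(561180.7744 + 76109.7744) = 798.30 mm
7: √((-153.74)² + (119.35)²) = √(23635.9876 + 14244.4225) = 194.63 mm
8: √((-895.08)² + (-1077.43)²) = √(801168.2064 + 1160855.4049) = 1400.72 mm
9: √((-955.74)² + (-653.13)²) = √(913438.9476 + 426578.7969) = 1157.59 mm
10: √((-608.53)² + (82.82)²) = √(370308.7609 + 6859.1524) = 614.14 mm
Minimum: 7 at 194.63 mm.

7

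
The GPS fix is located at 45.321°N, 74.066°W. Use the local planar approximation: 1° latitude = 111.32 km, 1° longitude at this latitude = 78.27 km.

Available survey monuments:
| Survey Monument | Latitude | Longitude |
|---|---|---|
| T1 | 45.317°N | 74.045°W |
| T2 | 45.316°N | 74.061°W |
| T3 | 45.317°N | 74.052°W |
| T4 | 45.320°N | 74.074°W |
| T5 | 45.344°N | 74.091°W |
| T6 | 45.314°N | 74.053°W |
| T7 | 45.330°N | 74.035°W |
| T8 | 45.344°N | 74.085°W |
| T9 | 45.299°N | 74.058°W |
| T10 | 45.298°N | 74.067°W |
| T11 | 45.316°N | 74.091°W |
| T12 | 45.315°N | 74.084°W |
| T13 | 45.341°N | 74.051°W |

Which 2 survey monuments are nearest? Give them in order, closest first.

Distances from 45.321°N, 74.066°W:
T1: 1.703 km
T2: 0.680 km
T3: 1.183 km
T4: 0.636 km
T5: 3.222 km
T6: 1.282 km
T7: 2.625 km
T8: 2.961 km
T9: 2.528 km
T10: 2.562 km
T11: 2.034 km
T12: 1.559 km
T13: 2.517 km
Sorted: T4 (0.636 km) < T2 (0.680 km) < T3 (1.183 km) < T6 (1.282 km) < …

T4, T2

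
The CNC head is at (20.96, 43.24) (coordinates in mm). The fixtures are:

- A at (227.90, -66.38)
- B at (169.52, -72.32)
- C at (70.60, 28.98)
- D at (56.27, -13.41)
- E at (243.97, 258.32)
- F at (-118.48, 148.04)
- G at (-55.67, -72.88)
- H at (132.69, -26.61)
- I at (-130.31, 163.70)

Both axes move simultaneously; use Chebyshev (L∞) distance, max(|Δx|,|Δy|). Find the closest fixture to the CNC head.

C

Distances from (20.96, 43.24):
A: max(|206.94|, |-109.62|) = 206.94 mm
B: max(|148.56|, |-115.56|) = 148.56 mm
C: max(|49.64|, |-14.26|) = 49.64 mm
D: max(|35.31|, |-56.65|) = 56.65 mm
E: max(|223.01|, |215.08|) = 223.01 mm
F: max(|-139.44|, |104.80|) = 139.44 mm
G: max(|-76.63|, |-116.12|) = 116.12 mm
H: max(|111.73|, |-69.85|) = 111.73 mm
I: max(|-151.27|, |120.46|) = 151.27 mm
Minimum: C at 49.64 mm.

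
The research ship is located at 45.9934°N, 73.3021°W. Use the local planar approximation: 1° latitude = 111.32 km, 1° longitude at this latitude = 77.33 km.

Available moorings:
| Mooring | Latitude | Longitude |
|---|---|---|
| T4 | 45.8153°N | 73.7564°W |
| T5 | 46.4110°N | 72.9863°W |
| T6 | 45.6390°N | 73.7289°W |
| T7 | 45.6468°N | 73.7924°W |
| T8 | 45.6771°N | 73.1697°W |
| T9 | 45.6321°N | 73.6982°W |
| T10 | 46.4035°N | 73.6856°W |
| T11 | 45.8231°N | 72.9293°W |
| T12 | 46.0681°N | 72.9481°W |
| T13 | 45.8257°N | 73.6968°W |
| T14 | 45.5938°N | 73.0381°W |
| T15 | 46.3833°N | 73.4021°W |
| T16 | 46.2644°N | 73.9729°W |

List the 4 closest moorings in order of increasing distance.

Distances from 45.9934°N, 73.3021°W:
T4: 40.3393 km
T5: 52.5113 km
T6: 51.4367 km
T7: 54.0946 km
T8: 36.6689 km
T9: 50.5556 km
T10: 54.4391 km
T11: 34.5034 km
T12: 28.6100 km
T13: 35.7786 km
T14: 48.9444 km
T15: 44.0872 km
T16: 60.0075 km
Sorted: T12 (28.6100 km) < T11 (34.5034 km) < T13 (35.7786 km) < T8 (36.6689 km) < T4 (40.3393 km) < T15 (44.0872 km) < …

T12, T11, T13, T8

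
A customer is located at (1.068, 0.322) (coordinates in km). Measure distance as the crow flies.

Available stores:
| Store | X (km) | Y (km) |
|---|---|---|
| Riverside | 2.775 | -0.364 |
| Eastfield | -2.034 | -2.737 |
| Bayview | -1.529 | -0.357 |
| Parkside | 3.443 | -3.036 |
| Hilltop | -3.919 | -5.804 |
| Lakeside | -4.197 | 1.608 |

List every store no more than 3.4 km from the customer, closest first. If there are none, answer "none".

Riverside, Bayview

Distances from (1.068, 0.322):
Riverside: 1.840 km
Eastfield: 4.357 km
Bayview: 2.684 km
Parkside: 4.113 km
Hilltop: 7.899 km
Lakeside: 5.420 km
Threshold 3.4 km: Riverside (1.840 km), Bayview (2.684 km) are within range.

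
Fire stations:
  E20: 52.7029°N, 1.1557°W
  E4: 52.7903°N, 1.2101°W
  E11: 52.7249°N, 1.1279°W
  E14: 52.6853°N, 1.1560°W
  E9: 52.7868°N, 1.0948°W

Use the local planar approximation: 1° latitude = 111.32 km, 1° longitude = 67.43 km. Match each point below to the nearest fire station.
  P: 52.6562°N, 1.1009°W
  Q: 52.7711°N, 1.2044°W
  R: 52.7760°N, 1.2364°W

P→E14; Q→E4; R→E4

P at 52.6562°N, 1.1009°W:
  E20: √((0.0467·111.32)² + (-0.0548·67.43)²) = √(27.025899 + 13.654237) = 6.3781 km
  E4: √((0.1341·111.32)² + (-0.1092·67.43)²) = √(222.845542 + 54.219012) = 16.6453 km
  E11: √((0.0687·111.32)² + (-0.0270·67.43)²) = √(58.487071 + 3.314621) = 7.8614 km
  E14: √((0.0291·111.32)² + (-0.0551·67.43)²) = √(10.493790 + 13.804145) = 4.9293 km
  E9: √((0.1306·111.32)² + (0.0061·67.43)²) = √(211.364842 + 0.169187) = 14.5442 km
  → nearest: E14 (4.9293 km)
Q at 52.7711°N, 1.2044°W:
  E20: √((-0.0682·111.32)² + (0.0487·67.43)²) = √(57.638828 + 10.783612) = 8.2718 km
  E4: √((0.0192·111.32)² + (-0.0057·67.43)²) = √(4.568239 + 0.147726) = 2.1716 km
  E11: √((-0.0462·111.32)² + (0.0765·67.43)²) = √(26.450284 + 26.609039) = 7.2842 km
  E14: √((-0.0858·111.32)² + (0.0484·67.43)²) = √(91.226491 + 10.651163) = 10.0934 km
  E9: √((0.0157·111.32)² + (0.1096·67.43)²) = √(3.054539 + 54.616948) = 7.5942 km
  → nearest: E4 (2.1716 km)
R at 52.7760°N, 1.2364°W:
  E20: √((-0.0731·111.32)² + (0.0807·67.43)²) = √(66.218776 + 29.611021) = 9.7893 km
  E4: √((0.0143·111.32)² + (0.0263·67.43)²) = √(2.534069 + 3.144979) = 2.3831 km
  E11: √((-0.0511·111.32)² + (0.1085·67.43)²) = √(32.358486 + 53.526124) = 9.2674 km
  E14: √((-0.0907·111.32)² + (0.0804·67.43)²) = √(101.943836 + 29.391274) = 11.4602 km
  E9: √((0.0108·111.32)² + (0.1416·67.43)²) = √(1.445419 + 91.165984) = 9.6235 km
  → nearest: E4 (2.3831 km)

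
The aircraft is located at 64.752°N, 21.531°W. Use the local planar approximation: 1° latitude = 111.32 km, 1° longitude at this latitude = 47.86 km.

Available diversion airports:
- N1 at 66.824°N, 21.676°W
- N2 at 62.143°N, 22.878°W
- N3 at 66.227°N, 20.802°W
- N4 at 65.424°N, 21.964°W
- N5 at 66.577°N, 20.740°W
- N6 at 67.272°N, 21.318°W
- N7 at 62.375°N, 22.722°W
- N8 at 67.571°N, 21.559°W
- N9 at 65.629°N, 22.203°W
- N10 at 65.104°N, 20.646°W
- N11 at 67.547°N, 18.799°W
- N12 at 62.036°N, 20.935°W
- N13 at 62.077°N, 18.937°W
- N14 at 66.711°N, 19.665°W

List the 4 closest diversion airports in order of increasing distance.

N10, N4, N9, N3

Distances from 64.752°N, 21.531°W:
N1: 230.759 km
N2: 297.503 km
N3: 167.863 km
N4: 77.624 km
N5: 206.656 km
N6: 280.712 km
N7: 270.678 km
N8: 313.814 km
N9: 102.789 km
N10: 57.702 km
N11: 337.497 km
N12: 303.688 km
N13: 322.624 km
N14: 235.654 km
Sorted: N10 (57.702 km) < N4 (77.624 km) < N9 (102.789 km) < N3 (167.863 km) < N5 (206.656 km) < N1 (230.759 km) < …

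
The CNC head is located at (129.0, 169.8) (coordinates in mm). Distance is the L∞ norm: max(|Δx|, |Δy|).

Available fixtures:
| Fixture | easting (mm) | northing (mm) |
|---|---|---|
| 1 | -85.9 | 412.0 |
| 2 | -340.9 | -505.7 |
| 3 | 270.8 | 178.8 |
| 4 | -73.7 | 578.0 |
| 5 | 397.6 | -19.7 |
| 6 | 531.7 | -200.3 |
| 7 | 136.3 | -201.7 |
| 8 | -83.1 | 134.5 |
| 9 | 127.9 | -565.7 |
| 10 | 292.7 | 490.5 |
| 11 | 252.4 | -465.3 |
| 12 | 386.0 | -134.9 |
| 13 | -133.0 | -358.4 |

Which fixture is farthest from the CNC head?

Distances from (129.0, 169.8):
1: 242.2 mm
2: 675.5 mm
3: 141.8 mm
4: 408.2 mm
5: 268.6 mm
6: 402.7 mm
7: 371.5 mm
8: 212.1 mm
9: 735.5 mm
10: 320.7 mm
11: 635.1 mm
12: 304.7 mm
13: 528.2 mm
Maximum: 9 at 735.5 mm.

9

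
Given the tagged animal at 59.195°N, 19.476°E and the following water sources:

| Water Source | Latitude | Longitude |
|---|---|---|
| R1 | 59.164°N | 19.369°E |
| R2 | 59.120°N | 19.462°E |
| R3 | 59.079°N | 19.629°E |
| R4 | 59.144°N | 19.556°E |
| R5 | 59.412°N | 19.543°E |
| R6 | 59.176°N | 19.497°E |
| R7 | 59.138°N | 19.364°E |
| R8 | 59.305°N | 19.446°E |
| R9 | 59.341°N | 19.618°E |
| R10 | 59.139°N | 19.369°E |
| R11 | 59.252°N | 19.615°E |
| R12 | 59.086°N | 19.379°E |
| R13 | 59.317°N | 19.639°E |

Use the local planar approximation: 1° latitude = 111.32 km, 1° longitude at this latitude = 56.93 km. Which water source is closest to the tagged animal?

Distances from 59.195°N, 19.476°E:
R1: 7.001 km
R2: 8.387 km
R3: 15.576 km
R4: 7.278 km
R5: 24.456 km
R6: 2.430 km
R7: 8.995 km
R8: 12.364 km
R9: 18.152 km
R10: 8.716 km
R11: 10.143 km
R12: 13.331 km
R13: 16.449 km
Minimum: R6 at 2.430 km.

R6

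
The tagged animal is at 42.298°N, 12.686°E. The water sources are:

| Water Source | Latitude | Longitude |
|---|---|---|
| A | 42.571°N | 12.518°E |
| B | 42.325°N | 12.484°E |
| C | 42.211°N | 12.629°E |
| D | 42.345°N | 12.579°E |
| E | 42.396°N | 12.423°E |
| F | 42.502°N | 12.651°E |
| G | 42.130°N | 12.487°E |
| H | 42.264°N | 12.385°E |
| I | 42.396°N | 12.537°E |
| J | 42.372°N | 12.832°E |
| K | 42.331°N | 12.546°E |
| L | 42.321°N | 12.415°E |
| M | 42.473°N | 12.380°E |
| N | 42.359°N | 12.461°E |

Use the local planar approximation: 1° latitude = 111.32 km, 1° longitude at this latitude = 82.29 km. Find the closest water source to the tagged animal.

Distances from 42.298°N, 12.686°E:
A: √((0.273·111.32)² + (-0.168·82.29)²) = √(923.57398 + 191.12288) = 33.387 km
B: √((0.027·111.32)² + (-0.202·82.29)²) = √(9.03387 + 276.31017) = 16.892 km
C: √((-0.087·111.32)² + (-0.057·82.29)²) = √(93.79613 + 22.00107) = 10.761 km
D: √((0.047·111.32)² + (-0.107·82.29)²) = √(27.37424 + 77.52855) = 10.242 km
E: √((0.098·111.32)² + (-0.263·82.29)²) = √(119.01414 + 468.38785) = 24.236 km
F: √((0.204·111.32)² + (-0.035·82.29)²) = √(515.71140 + 8.29526) = 22.891 km
G: √((-0.168·111.32)² + (-0.199·82.29)²) = √(349.75583 + 268.16388) = 24.858 km
H: √((-0.034·111.32)² + (-0.301·82.29)²) = √(14.32532 + 613.51773) = 25.057 km
I: √((0.098·111.32)² + (-0.149·82.29)²) = √(119.01414 + 150.33727) = 16.412 km
J: √((0.074·111.32)² + (0.146·82.29)²) = √(67.85937 + 144.34437) = 14.567 km
K: √((0.033·111.32)² + (-0.140·82.29)²) = √(13.49504 + 132.72422) = 12.092 km
L: √((0.023·111.32)² + (-0.271·82.29)²) = √(6.55544 + 497.31631) = 22.447 km
M: √((0.175·111.32)² + (-0.306·82.29)²) = √(379.50936 + 634.06967) = 31.837 km
N: √((0.061·111.32)² + (-0.225·82.29)²) = √(46.11116 + 342.81448) = 19.721 km
Minimum: D at 10.242 km.

D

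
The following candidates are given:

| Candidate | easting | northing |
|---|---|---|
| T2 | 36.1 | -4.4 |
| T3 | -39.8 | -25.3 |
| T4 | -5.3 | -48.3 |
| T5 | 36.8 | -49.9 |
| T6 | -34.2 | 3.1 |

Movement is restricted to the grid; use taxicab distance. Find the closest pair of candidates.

T3 and T6

Pairwise distances:
T3–T6: |5.6| + |28.4| = 5.6 + 28.4 = 34.0
T4–T5: |42.1| + |-1.6| = 42.1 + 1.6 = 43.7
T2–T5: |0.7| + |-45.5| = 0.7 + 45.5 = 46.2
T3–T4: |34.5| + |-23.0| = 34.5 + 23.0 = 57.5
T2–T6: |-70.3| + |7.5| = 70.3 + 7.5 = 77.8
T4–T6: |-28.9| + |51.4| = 28.9 + 51.4 = 80.3
T2–T4: |-41.4| + |-43.9| = 41.4 + 43.9 = 85.3
T2–T3: |-75.9| + |-20.9| = 75.9 + 20.9 = 96.8
T3–T5: |76.6| + |-24.6| = 76.6 + 24.6 = 101.2
T5–T6: |-71.0| + |53.0| = 71.0 + 53.0 = 124.0
Closest pair: T3–T6 at 34.0.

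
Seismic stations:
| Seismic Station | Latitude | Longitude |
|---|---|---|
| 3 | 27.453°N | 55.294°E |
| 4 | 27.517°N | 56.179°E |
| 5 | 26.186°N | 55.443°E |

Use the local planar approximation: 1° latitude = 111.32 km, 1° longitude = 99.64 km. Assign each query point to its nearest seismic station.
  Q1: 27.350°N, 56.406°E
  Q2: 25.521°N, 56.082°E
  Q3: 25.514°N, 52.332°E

Q1 at 27.350°N, 56.406°E:
  3: 111.391 km
  4: 29.278 km
  5: 161.236 km
  → nearest: 4 (29.278 km)
Q2 at 25.521°N, 56.082°E:
  3: 228.954 km
  4: 222.405 km
  5: 97.642 km
  → nearest: 5 (97.642 km)
Q3 at 25.514°N, 52.332°E:
  3: 365.643 km
  4: 443.450 km
  5: 318.879 km
  → nearest: 5 (318.879 km)

Q1→4; Q2→5; Q3→5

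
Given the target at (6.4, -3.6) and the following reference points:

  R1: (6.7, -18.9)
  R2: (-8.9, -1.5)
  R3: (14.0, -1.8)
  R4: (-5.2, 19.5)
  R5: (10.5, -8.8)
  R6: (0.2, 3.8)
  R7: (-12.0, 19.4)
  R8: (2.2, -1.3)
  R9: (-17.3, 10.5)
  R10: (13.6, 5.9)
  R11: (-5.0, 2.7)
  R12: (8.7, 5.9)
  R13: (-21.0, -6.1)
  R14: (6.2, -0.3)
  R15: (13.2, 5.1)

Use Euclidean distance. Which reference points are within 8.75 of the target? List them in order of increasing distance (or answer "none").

Distances from (6.4, -3.6):
R1: 15.3
R2: 15.4
R3: 7.8
R4: 25.8
R5: 6.6
R6: 9.7
R7: 29.5
R8: 4.8
R9: 27.6
R10: 11.9
R11: 13.0
R12: 9.8
R13: 27.5
R14: 3.3
R15: 11.0
Threshold 8.75: R14 (3.3), R8 (4.8), R5 (6.6), R3 (7.8) are within range.

R14, R8, R5, R3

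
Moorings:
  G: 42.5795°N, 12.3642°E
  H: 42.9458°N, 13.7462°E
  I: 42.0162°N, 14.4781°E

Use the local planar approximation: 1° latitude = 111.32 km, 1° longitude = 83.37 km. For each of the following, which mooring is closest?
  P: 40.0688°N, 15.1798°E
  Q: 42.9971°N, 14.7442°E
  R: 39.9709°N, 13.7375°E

P at 40.0688°N, 15.1798°E:
  G: √((2.5107·111.32)² + (-2.8156·83.37)²) = √(78115.288395 + 55101.258234) = 364.9884 km
  H: √((2.8770·111.32)² + (-1.4336·83.37)²) = √(102571.361231 + 14284.846818) = 341.8424 km
  I: √((1.9474·111.32)² + (-0.7017·83.37)²) = √(46995.548923 + 3422.335294) = 224.5393 km
  → nearest: I (224.5393 km)
Q at 42.9971°N, 14.7442°E:
  G: √((-0.4176·111.32)² + (-2.3800·83.37)²) = √(2161.062739 + 39370.734504) = 203.7935 km
  H: √((-0.0513·111.32)² + (-0.9980·83.37)²) = √(32.612277 + 6922.782475) = 83.3990 km
  I: √((-0.9809·111.32)² + (-0.2661·83.37)²) = √(11923.283338 + 492.163443) = 111.4246 km
  → nearest: H (83.3990 km)
R at 39.9709°N, 13.7375°E:
  G: √((2.6086·111.32)² + (-1.3733·83.37)²) = √(84325.975755 + 13108.422873) = 312.1448 km
  H: √((2.9749·111.32)² + (0.0087·83.37)²) = √(109670.832128 + 0.526088) = 331.1667 km
  I: √((2.0453·111.32)² + (0.7406·83.37)²) = √(51839.455594 + 3812.299555) = 235.9062 km
  → nearest: I (235.9062 km)

P→I; Q→H; R→I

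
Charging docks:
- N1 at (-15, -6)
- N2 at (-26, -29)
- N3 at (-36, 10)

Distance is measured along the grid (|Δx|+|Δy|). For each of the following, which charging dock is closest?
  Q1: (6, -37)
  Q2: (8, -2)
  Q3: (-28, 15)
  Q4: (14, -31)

Q1→N2; Q2→N1; Q3→N3; Q4→N2

Q1 at (6, -37):
  N1: |-21| + |31| = 21 + 31 = 52
  N2: |-32| + |8| = 32 + 8 = 40
  N3: |-42| + |47| = 42 + 47 = 89
  → nearest: N2 (40)
Q2 at (8, -2):
  N1: |-23| + |-4| = 23 + 4 = 27
  N2: |-34| + |-27| = 34 + 27 = 61
  N3: |-44| + |12| = 44 + 12 = 56
  → nearest: N1 (27)
Q3 at (-28, 15):
  N1: |13| + |-21| = 13 + 21 = 34
  N2: |2| + |-44| = 2 + 44 = 46
  N3: |-8| + |-5| = 8 + 5 = 13
  → nearest: N3 (13)
Q4 at (14, -31):
  N1: |-29| + |25| = 29 + 25 = 54
  N2: |-40| + |2| = 40 + 2 = 42
  N3: |-50| + |41| = 50 + 41 = 91
  → nearest: N2 (42)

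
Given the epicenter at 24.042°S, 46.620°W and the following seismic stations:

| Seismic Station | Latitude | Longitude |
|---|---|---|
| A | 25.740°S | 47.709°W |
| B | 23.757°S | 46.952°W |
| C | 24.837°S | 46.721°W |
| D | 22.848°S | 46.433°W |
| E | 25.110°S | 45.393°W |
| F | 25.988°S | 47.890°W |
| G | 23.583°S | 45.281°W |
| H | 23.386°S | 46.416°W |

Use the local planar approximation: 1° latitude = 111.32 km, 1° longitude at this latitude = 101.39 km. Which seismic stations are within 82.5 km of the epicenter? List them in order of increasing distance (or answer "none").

B, H

Distances from 24.042°S, 46.620°W:
A: √((-1.698·111.32)² + (-1.089·101.39)²) = √(35729.07454 + 12191.18736) = 218.907 km
B: √((0.285·111.32)² + (-0.332·101.39)²) = √(1006.55177 + 1133.09524) = 46.256 km
C: √((-0.795·111.32)² + (-0.101·101.39)²) = √(7832.14380 + 104.86559) = 89.090 km
D: √((1.194·111.32)² + (0.187·101.39)²) = √(17666.68432 + 359.47895) = 134.262 km
E: √((-1.068·111.32)² + (1.227·101.39)²) = √(14134.77503 + 15476.73589) = 172.080 km
F: √((-1.946·111.32)² + (-1.270·101.39)²) = √(46928.00233 + 16580.50248) = 252.009 km
G: √((0.459·111.32)² + (1.339·101.39)²) = √(2610.78895 + 18431.10614) = 145.058 km
H: √((0.656·111.32)² + (0.204·101.39)²) = √(5332.78499 + 427.80965) = 75.899 km
Threshold 82.5 km: B (46.256 km), H (75.899 km) are within range.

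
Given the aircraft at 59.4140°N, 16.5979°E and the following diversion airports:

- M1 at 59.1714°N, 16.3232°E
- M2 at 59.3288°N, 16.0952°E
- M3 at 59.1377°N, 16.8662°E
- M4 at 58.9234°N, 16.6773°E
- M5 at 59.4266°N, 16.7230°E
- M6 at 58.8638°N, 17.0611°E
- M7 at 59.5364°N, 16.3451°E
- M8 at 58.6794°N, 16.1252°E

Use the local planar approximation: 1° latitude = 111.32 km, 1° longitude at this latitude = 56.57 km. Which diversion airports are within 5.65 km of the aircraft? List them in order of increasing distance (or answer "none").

Distances from 59.4140°N, 16.5979°E:
M1: √((-0.2426·111.32)² + (-0.2747·56.57)²) = √(729.336567 + 241.484731) = 31.1580 km
M2: √((-0.0852·111.32)² + (-0.5027·56.57)²) = √(89.955057 + 808.704999) = 29.9777 km
M3: √((-0.2763·111.32)² + (0.2683·56.57)²) = √(946.037094 + 230.363518) = 34.2987 km
M4: √((-0.4906·111.32)² + (0.0794·56.57)²) = √(2982.644431 + 20.174992) = 54.7980 km
M5: √((0.0126·111.32)² + (0.1251·56.57)²) = √(1.967377 + 50.082613) = 7.2146 km
M6: √((-0.5502·111.32)² + (0.4632·56.57)²) = √(3751.349843 + 686.608948) = 66.6180 km
M7: √((0.1224·111.32)² + (-0.2528·56.57)²) = √(185.656103 + 204.515626) = 19.7528 km
M8: √((-0.7346·111.32)² + (-0.4727·56.57)²) = √(6687.260531 + 715.061774) = 86.0367 km
Threshold 5.65 km: none within range.

none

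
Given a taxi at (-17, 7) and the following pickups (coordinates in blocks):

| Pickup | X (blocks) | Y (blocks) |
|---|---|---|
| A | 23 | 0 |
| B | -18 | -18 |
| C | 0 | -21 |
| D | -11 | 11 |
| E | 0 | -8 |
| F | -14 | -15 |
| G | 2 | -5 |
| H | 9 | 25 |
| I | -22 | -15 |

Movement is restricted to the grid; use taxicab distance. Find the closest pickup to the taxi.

Distances from (-17, 7):
A: |40| + |-7| = 40 + 7 = 47 blocks
B: |-1| + |-25| = 1 + 25 = 26 blocks
C: |17| + |-28| = 17 + 28 = 45 blocks
D: |6| + |4| = 6 + 4 = 10 blocks
E: |17| + |-15| = 17 + 15 = 32 blocks
F: |3| + |-22| = 3 + 22 = 25 blocks
G: |19| + |-12| = 19 + 12 = 31 blocks
H: |26| + |18| = 26 + 18 = 44 blocks
I: |-5| + |-22| = 5 + 22 = 27 blocks
Minimum: D at 10 blocks.

D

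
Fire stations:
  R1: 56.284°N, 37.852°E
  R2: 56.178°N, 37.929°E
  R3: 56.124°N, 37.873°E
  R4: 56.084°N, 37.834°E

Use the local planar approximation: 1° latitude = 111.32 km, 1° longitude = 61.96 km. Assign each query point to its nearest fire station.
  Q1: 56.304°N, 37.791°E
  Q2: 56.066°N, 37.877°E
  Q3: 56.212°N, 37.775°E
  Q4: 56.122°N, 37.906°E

Q1 at 56.304°N, 37.791°E:
  R1: √((-0.020·111.32)² + (0.061·61.96)²) = √(4.95686 + 14.28507) = 4.387 km
  R2: √((-0.126·111.32)² + (0.138·61.96)²) = √(196.73765 + 73.11071) = 16.427 km
  R3: √((-0.180·111.32)² + (0.082·61.96)²) = √(401.50541 + 25.81372) = 20.672 km
  R4: √((-0.220·111.32)² + (0.043·61.96)²) = √(599.77969 + 7.09839) = 24.635 km
  → nearest: R1 (4.387 km)
Q2 at 56.066°N, 37.877°E:
  R1: √((0.218·111.32)² + (-0.025·61.96)²) = √(588.92418 + 2.39940) = 24.317 km
  R2: √((0.112·111.32)² + (0.052·61.96)²) = √(155.44703 + 10.38077) = 12.877 km
  R3: √((0.058·111.32)² + (-0.004·61.96)²) = √(41.68717 + 0.06142) = 6.461 km
  R4: √((0.018·111.32)² + (-0.043·61.96)²) = √(4.01505 + 7.09839) = 3.334 km
  → nearest: R4 (3.334 km)
Q3 at 56.212°N, 37.775°E:
  R1: √((0.072·111.32)² + (0.077·61.96)²) = √(64.24087 + 22.76168) = 9.328 km
  R2: √((-0.034·111.32)² + (0.154·61.96)²) = √(14.32532 + 91.04671) = 10.265 km
  R3: √((-0.088·111.32)² + (0.098·61.96)²) = √(95.96475 + 36.87016) = 11.525 km
  R4: √((-0.128·111.32)² + (0.059·61.96)²) = √(203.03286 + 13.36370) = 14.710 km
  → nearest: R1 (9.328 km)
Q4 at 56.122°N, 37.906°E:
  R1: √((0.162·111.32)² + (-0.054·61.96)²) = √(325.21939 + 11.19465) = 18.342 km
  R2: √((0.056·111.32)² + (0.023·61.96)²) = √(38.86176 + 2.03085) = 6.395 km
  R3: √((0.002·111.32)² + (-0.033·61.96)²) = √(0.04957 + 4.18072) = 2.057 km
  R4: √((-0.038·111.32)² + (-0.072·61.96)²) = √(17.89425 + 19.90159) = 6.148 km
  → nearest: R3 (2.057 km)

Q1→R1; Q2→R4; Q3→R1; Q4→R3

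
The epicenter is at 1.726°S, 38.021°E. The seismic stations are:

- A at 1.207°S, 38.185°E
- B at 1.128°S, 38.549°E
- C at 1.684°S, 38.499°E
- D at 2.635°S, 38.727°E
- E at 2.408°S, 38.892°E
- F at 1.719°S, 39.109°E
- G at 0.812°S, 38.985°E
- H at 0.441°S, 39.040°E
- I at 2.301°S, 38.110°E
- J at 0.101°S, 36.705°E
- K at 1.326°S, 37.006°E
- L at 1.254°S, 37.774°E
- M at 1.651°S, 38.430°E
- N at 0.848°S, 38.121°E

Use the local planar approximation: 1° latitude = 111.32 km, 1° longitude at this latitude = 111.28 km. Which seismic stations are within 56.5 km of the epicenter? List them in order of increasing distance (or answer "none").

Distances from 1.726°S, 38.021°E:
A: √((0.519·111.32)² + (0.164·111.28)²) = √(3337.95987 + 333.05958) = 60.589 km
B: √((0.598·111.32)² + (0.528·111.28)²) = √(4431.47969 + 3452.24873) = 88.790 km
C: √((0.042·111.32)² + (0.478·111.28)²) = √(21.85974 + 2829.37184) = 53.397 km
D: √((-0.909·111.32)² + (0.706·111.28)²) = √(10239.39181 + 6172.25182) = 128.108 km
E: √((-0.682·111.32)² + (0.871·111.28)²) = √(5763.88284 + 9394.43236) = 123.119 km
F: √((0.007·111.32)² + (1.088·111.28)²) = √(0.60721 + 14658.58416) = 121.075 km
G: √((0.914·111.32)² + (0.964·111.28)²) = √(10352.34619 + 11507.69391) = 147.851 km
H: √((1.285·111.32)² + (1.019·111.28)²) = √(20462.21533 + 12858.27181) = 182.539 km
I: √((-0.575·111.32)² + (0.089·111.28)²) = √(4097.15208 + 98.08763) = 64.771 km
J: √((1.625·111.32)² + (-1.316·111.28)²) = √(32723.00102 + 21445.98572) = 232.742 km
K: √((0.400·111.32)² + (-1.015·111.28)²) = √(1982.74278 + 12757.52178) = 121.409 km
L: √((0.472·111.32)² + (-0.247·111.28)²) = √(2760.77105 + 755.48899) = 59.298 km
M: √((0.075·111.32)² + (0.409·111.28)²) = √(69.70580 + 2071.48050) = 46.273 km
N: √((0.878·111.32)² + (0.100·111.28)²) = √(9552.90430 + 123.83238) = 98.370 km
Threshold 56.5 km: M (46.273 km), C (53.397 km) are within range.

M, C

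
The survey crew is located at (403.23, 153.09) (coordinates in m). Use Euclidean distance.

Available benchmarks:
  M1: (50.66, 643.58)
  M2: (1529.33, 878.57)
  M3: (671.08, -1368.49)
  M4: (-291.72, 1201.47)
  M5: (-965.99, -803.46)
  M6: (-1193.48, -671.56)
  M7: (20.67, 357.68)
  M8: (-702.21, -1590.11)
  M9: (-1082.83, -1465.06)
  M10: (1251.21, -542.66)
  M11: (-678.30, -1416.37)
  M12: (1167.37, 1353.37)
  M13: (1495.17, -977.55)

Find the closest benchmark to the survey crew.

Distances from (403.23, 153.09):
M1: √((-352.57)² + (490.49)²) = √(124305.6049 + 240580.4401) = 604.06 m
M2: √((1126.10)² + (725.48)²) = √(1268101.2100 + 526321.2304) = 1339.56 m
M3: √((267.85)² + (-1521.58)²) = √(71743.6225 + 2315205.6964) = 1544.98 m
M4: √((-694.95)² + (1048.38)²) = √(482955.5025 + 1099100.6244) = 1257.80 m
M5: √((-1369.22)² + (-956.55)²) = √(1874763.4084 + 914987.9025) = 1670.25 m
M6: √((-1596.71)² + (-824.65)²) = √(2549482.8241 + 680047.6225) = 1797.09 m
M7: √((-382.56)² + (204.59)²) = √(146352.1536 + 41857.0681) = 433.83 m
M8: √((-1105.44)² + (-1743.20)²) = √(1221997.5936 + 3038746.2400) = 2064.16 m
M9: √((-1486.06)² + (-1618.15)²) = √(2208374.3236 + 2618409.4225) = 2196.99 m
M10: √((847.98)² + (-695.75)²) = √(719070.0804 + 484068.0625) = 1096.88 m
M11: √((-1081.53)² + (-1569.46)²) = √(1169707.1409 + 2463204.6916) = 1906.02 m
M12: √((764.14)² + (1200.28)²) = √(583909.9396 + 1440672.0784) = 1422.88 m
M13: √((1091.94)² + (-1130.64)²) = √(1192332.9636 + 1278346.8096) = 1571.84 m
Minimum: M7 at 433.83 m.

M7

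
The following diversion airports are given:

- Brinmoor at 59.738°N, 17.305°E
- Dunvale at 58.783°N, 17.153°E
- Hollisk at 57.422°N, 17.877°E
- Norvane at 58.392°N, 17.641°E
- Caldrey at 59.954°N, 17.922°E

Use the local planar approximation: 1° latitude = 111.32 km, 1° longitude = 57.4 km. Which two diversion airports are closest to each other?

Brinmoor and Caldrey

Pairwise distances:
Brinmoor–Dunvale: 106.668 km
Brinmoor–Hollisk: 259.899 km
Brinmoor–Norvane: 151.073 km
Brinmoor–Caldrey: 42.807 km
Dunvale–Hollisk: 157.103 km
Dunvale–Norvane: 51.761 km
Dunvale–Caldrey: 137.626 km
Hollisk–Norvane: 108.827 km
Hollisk–Caldrey: 281.874 km
Norvane–Caldrey: 174.628 km
Closest pair: Brinmoor–Caldrey at 42.807 km.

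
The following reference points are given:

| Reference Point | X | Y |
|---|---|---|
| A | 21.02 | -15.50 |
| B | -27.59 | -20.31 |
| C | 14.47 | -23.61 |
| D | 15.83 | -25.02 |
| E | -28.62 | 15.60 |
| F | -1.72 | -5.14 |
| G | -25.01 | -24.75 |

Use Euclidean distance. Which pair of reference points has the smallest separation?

Pairwise distances:
A–B: √((-48.61)² + (-4.81)²) = √(2362.9321 + 23.1361) = 48.85
A–C: √((-6.55)² + (-8.11)²) = √(42.9025 + 65.7721) = 10.42
A–D: √((-5.19)² + (-9.52)²) = √(26.9361 + 90.6304) = 10.84
A–E: √((-49.64)² + (31.10)²) = √(2464.1296 + 967.2100) = 58.58
A–F: √((-22.74)² + (10.36)²) = √(517.1076 + 107.3296) = 24.99
A–G: √((-46.03)² + (-9.25)²) = √(2118.7609 + 85.5625) = 46.95
B–C: √((42.06)² + (-3.30)²) = √(1769.0436 + 10.8900) = 42.19
B–D: √((43.42)² + (-4.71)²) = √(1885.2964 + 22.1841) = 43.67
B–E: √((-1.03)² + (35.91)²) = √(1.0609 + 1289.5281) = 35.92
B–F: √((25.87)² + (15.17)²) = √(669.2569 + 230.1289) = 29.99
B–G: √((2.58)² + (-4.44)²) = √(6.6564 + 19.7136) = 5.14
C–D: √((1.36)² + (-1.41)²) = √(1.8496 + 1.9881) = 1.96
C–E: √((-43.09)² + (39.21)²) = √(1856.7481 + 1537.4241) = 58.26
C–F: √((-16.19)² + (18.47)²) = √(262.1161 + 341.1409) = 24.56
C–G: √((-39.48)² + (-1.14)²) = √(1558.6704 + 1.2996) = 39.50
D–E: √((-44.45)² + (40.62)²) = √(1975.8025 + 1649.9844) = 60.21
D–F: √((-17.55)² + (19.88)²) = √(308.0025 + 395.2144) = 26.52
D–G: √((-40.84)² + (0.27)²) = √(1667.9056 + 0.0729) = 40.84
E–F: √((26.90)² + (-20.74)²) = √(723.6100 + 430.1476) = 33.97
E–G: √((3.61)² + (-40.35)²) = √(13.0321 + 1628.1225) = 40.51
F–G: √((-23.29)² + (-19.61)²) = √(542.4241 + 384.5521) = 30.45
Closest pair: C–D at 1.96.

C and D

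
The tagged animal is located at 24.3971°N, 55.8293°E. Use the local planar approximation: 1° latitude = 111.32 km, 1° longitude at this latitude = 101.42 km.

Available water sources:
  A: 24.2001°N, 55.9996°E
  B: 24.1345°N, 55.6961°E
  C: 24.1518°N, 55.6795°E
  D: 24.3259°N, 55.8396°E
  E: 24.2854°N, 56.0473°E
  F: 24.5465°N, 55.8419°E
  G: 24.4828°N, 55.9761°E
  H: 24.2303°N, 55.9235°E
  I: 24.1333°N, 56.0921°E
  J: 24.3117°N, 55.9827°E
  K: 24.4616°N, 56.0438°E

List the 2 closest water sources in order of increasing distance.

Distances from 24.3971°N, 55.8293°E:
A: √((-0.1970·111.32)² + (0.1703·101.42)²) = √(480.926654 + 298.315973) = 27.9149 km
B: √((-0.2626·111.32)² + (-0.1332·101.42)²) = √(854.546774 + 182.496972) = 32.2032 km
C: √((-0.2453·111.32)² + (-0.1498·101.42)²) = √(745.661108 + 230.818619) = 31.2487 km
D: √((-0.0712·111.32)² + (0.0103·101.42)²) = √(62.821222 + 1.091243) = 7.9945 km
E: √((-0.1117·111.32)² + (0.2180·101.42)²) = √(154.615398 + 488.832643) = 25.3663 km
F: √((0.1494·111.32)² + (0.0126·101.42)²) = √(276.597080 + 1.633008) = 16.6802 km
G: √((0.0857·111.32)² + (0.1468·101.42)²) = √(91.013966 + 221.666122) = 17.6828 km
H: √((-0.1668·111.32)² + (0.0942·101.42)²) = √(344.777160 + 91.274407) = 20.8818 km
I: √((-0.2638·111.32)² + (0.2628·101.42)²) = √(862.374642 + 710.391791) = 39.6581 km
J: √((-0.0854·111.32)² + (0.1534·101.42)²) = √(90.377877 + 242.046012) = 18.2325 km
K: √((0.0645·111.32)² + (0.2145·101.42)²) = √(51.554410 + 473.262186) = 22.9089 km
Sorted: D (7.9945 km) < F (16.6802 km) < G (17.6828 km) < J (18.2325 km) < …

D, F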